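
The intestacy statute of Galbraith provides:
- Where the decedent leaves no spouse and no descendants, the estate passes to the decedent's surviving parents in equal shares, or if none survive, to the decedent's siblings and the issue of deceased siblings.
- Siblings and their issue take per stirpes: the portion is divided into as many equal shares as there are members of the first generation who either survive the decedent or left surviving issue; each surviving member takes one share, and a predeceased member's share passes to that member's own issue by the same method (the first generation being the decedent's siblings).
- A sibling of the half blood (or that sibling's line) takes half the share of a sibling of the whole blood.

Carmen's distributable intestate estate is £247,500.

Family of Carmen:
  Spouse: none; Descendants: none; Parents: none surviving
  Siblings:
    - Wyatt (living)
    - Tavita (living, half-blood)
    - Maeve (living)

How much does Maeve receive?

The entire £247,500 passes to the siblings and their issue.
Counting each half-blood sibling's line as half a unit, there are 5/2 units in £247,500, so one unit is £99,000. Whole-blood lines (Wyatt and Maeve) take £99,000 each; half-blood lines (Tavita) take £49,500 each.

Maeve receives £99,000.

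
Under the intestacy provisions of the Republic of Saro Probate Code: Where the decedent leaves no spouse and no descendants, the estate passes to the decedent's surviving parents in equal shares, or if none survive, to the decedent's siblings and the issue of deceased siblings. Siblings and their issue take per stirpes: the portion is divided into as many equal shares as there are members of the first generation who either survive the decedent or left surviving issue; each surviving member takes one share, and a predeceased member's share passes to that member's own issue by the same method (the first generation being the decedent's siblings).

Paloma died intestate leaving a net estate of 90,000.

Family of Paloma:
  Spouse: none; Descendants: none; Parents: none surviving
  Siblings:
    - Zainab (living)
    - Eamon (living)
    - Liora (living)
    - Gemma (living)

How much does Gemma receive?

The entire 90,000 passes to the siblings and their issue.
That amount (90,000) is divided into 4 shares of 22,500: Zainab, Eamon, Liora, and Gemma each take 22,500.

Gemma receives 22,500.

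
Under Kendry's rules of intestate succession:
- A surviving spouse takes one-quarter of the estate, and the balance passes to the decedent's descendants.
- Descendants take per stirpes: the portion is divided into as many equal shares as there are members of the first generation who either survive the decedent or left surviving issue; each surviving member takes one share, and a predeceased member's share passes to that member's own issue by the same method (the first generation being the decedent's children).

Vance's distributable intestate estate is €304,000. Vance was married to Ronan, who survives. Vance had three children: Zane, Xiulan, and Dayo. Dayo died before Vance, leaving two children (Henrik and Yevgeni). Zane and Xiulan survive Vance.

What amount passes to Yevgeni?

Ronan takes one-quarter of €304,000 = €76,000. The remaining €228,000 passes to the descendants.
The descendants' portion (€228,000) is divided into 3 shares of €76,000: Zane and Xiulan each take €76,000; Dayo's €76,000 share passes to Dayo's issue.
Dayo's share (€76,000) is divided into 2 shares of €38,000: Henrik and Yevgeni each take €38,000.

Yevgeni receives €38,000.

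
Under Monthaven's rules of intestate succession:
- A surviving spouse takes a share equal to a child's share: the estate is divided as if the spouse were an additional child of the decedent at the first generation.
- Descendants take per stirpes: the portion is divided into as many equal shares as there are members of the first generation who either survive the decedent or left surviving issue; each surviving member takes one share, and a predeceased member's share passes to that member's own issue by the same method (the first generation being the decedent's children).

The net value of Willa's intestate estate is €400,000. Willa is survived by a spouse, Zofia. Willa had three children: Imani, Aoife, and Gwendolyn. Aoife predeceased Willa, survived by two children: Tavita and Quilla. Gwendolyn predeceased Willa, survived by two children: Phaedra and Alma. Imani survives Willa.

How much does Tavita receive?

Tavita receives €50,000.

The spouse counts as an additional share at the children's level, so there are 4 primary shares of €100,000. Zofia takes one such share (€100,000).
The children's combined portion (€300,000) is divided into 3 shares of €100,000: Imani takes €100,000; Aoife's €100,000 share passes to Aoife's issue; Gwendolyn's €100,000 share passes to Gwendolyn's issue.
Aoife's share (€100,000) is divided into 2 shares of €50,000: Tavita and Quilla each take €50,000.
Gwendolyn's share (€100,000) is divided into 2 shares of €50,000: Phaedra and Alma each take €50,000.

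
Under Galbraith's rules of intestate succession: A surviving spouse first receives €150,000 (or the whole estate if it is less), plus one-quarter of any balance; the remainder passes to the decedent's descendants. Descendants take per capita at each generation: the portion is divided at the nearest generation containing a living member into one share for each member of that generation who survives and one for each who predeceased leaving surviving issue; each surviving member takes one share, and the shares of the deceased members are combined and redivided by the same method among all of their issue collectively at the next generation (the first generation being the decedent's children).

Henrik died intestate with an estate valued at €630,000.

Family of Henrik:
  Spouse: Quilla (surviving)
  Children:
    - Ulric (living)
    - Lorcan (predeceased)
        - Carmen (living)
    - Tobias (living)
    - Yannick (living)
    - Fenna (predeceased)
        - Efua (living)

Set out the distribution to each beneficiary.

Quilla: €270,000; Ulric: €72,000; Carmen: €72,000; Tobias: €72,000; Yannick: €72,000; Efua: €72,000

Quilla first takes €150,000, leaving a balance of €480,000. Quilla then takes one-quarter of the balance (€120,000), for a total of €270,000. The remaining €360,000 passes to the descendants.
The descendants' portion (€360,000) is divided at the children's generation into 5 shares of €72,000. Ulric, Tobias, and Yannick each take €72,000. The 2 shares of the deceased (Lorcan and Fenna) are combined into a pool of €144,000.
That pool (€144,000) is divided at the grandchildren's generation equally among Carmen and Efua: €72,000 each.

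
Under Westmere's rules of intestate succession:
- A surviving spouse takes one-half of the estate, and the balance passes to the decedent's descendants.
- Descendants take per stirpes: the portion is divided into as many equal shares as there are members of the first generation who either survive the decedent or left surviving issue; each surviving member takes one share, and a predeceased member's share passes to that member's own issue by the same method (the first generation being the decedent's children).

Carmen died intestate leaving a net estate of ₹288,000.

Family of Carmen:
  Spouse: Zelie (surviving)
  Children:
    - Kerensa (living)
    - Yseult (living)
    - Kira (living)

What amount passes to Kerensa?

Zelie takes one-half of ₹288,000 = ₹144,000. The remaining ₹144,000 passes to the descendants.
The descendants' portion (₹144,000) is divided into 3 shares of ₹48,000: Kerensa, Yseult, and Kira each take ₹48,000.

Kerensa receives ₹48,000.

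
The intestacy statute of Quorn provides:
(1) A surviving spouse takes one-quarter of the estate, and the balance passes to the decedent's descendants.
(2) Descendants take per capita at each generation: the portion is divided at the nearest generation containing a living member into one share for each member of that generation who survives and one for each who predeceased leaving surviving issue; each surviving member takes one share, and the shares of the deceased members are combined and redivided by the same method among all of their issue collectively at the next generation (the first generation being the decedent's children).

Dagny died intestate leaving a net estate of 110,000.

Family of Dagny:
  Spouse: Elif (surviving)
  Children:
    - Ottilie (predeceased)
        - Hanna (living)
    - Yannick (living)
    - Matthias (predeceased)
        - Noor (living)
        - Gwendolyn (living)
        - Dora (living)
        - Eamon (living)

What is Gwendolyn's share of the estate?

Elif takes one-quarter of 110,000 = 27,500. The remaining 82,500 passes to the descendants.
The descendants' portion (82,500) is divided at the children's generation into 3 shares of 27,500. Yannick takes 27,500. The 2 shares of the deceased (Ottilie and Matthias) are combined into a pool of 55,000.
That pool (55,000) is divided at the grandchildren's generation equally among Hanna, Noor, Gwendolyn, Dora, and Eamon: 11,000 each.

Gwendolyn receives 11,000.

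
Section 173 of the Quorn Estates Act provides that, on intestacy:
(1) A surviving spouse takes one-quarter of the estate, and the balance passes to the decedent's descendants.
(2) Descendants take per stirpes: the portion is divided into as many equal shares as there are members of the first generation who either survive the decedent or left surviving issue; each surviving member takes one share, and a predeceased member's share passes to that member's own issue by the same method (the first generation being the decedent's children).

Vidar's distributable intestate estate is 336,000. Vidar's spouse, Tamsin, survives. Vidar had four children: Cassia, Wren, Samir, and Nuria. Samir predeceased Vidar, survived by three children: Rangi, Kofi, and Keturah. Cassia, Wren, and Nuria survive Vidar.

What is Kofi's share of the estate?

Tamsin takes one-quarter of 336,000 = 84,000. The remaining 252,000 passes to the descendants.
The descendants' portion (252,000) is divided into 4 shares of 63,000: Cassia, Wren, and Nuria each take 63,000; Samir's 63,000 share passes to Samir's issue.
Samir's share (63,000) is divided into 3 shares of 21,000: Rangi, Kofi, and Keturah each take 21,000.

Kofi receives 21,000.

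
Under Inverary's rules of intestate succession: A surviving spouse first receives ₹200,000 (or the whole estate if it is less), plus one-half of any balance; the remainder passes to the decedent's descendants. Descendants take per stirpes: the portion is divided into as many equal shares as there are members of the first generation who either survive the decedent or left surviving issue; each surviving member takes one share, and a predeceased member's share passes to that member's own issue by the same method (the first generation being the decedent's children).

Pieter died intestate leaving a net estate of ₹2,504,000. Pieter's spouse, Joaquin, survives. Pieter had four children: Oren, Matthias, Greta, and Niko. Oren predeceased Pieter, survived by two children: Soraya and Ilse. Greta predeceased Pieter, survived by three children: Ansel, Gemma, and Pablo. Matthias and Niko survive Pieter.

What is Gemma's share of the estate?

Joaquin first takes ₹200,000, leaving a balance of ₹2,304,000. Joaquin then takes one-half of the balance (₹1,152,000), for a total of ₹1,352,000. The remaining ₹1,152,000 passes to the descendants.
The descendants' portion (₹1,152,000) is divided into 4 shares of ₹288,000: Matthias and Niko each take ₹288,000; Oren's ₹288,000 share passes to Oren's issue; Greta's ₹288,000 share passes to Greta's issue.
Oren's share (₹288,000) is divided into 2 shares of ₹144,000: Soraya and Ilse each take ₹144,000.
Greta's share (₹288,000) is divided into 3 shares of ₹96,000: Ansel, Gemma, and Pablo each take ₹96,000.

Gemma receives ₹96,000.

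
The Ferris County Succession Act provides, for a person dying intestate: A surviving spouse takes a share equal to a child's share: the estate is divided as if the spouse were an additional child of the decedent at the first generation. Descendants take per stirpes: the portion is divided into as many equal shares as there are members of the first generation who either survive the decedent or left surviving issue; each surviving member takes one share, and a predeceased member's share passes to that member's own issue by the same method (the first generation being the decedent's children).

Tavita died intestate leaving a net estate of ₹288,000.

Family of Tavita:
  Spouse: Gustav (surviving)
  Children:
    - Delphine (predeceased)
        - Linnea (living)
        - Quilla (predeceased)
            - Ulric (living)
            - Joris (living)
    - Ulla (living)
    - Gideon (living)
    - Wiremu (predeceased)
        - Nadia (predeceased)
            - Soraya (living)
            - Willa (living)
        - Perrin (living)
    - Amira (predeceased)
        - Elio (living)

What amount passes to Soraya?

The spouse counts as an additional share at the children's level, so there are 6 primary shares of ₹48,000. Gustav takes one such share (₹48,000).
The children's combined portion (₹240,000) is divided into 5 shares of ₹48,000: Ulla and Gideon each take ₹48,000; Delphine's ₹48,000 share passes to Delphine's issue; Wiremu's ₹48,000 share passes to Wiremu's issue; Amira's ₹48,000 share passes to Amira's issue.
Delphine's share (₹48,000) is divided into 2 shares of ₹24,000: Linnea takes ₹24,000; Quilla's ₹24,000 share passes to Quilla's issue.
Quilla's share (₹24,000) is divided into 2 shares of ₹12,000: Ulric and Joris each take ₹12,000.
Wiremu's share (₹48,000) is divided into 2 shares of ₹24,000: Perrin takes ₹24,000; Nadia's ₹24,000 share passes to Nadia's issue.
Nadia's share (₹24,000) is divided into 2 shares of ₹12,000: Soraya and Willa each take ₹12,000.
Amira's share (₹48,000) passes entirely to Elio.

Soraya receives ₹12,000.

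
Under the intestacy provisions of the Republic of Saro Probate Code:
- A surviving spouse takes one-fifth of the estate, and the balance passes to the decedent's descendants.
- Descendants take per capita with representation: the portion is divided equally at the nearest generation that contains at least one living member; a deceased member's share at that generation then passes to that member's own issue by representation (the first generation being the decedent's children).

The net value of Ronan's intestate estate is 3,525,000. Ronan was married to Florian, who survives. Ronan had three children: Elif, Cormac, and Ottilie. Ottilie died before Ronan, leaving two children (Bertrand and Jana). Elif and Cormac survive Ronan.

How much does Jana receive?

Florian takes one-fifth of 3,525,000 = 705,000. The remaining 2,820,000 passes to the descendants.
The descendants' portion (2,820,000) is divided into 3 shares of 940,000: Elif and Cormac each take 940,000; Ottilie's 940,000 share passes to Ottilie's issue.
Ottilie's share (940,000) is divided into 2 shares of 470,000: Bertrand and Jana each take 470,000.

Jana receives 470,000.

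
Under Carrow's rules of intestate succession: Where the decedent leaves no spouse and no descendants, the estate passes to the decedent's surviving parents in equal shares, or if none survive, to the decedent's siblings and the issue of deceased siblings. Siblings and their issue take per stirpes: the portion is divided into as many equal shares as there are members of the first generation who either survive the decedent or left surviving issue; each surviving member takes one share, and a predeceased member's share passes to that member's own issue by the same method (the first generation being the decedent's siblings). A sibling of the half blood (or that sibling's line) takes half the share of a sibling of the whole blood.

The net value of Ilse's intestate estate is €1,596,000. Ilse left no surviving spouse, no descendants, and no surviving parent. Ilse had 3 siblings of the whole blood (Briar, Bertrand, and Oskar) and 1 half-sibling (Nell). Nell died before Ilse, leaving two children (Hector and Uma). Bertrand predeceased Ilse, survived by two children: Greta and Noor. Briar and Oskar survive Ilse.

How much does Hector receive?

The entire €1,596,000 passes to the siblings and their issue.
Counting each half-blood sibling's line as half a unit, there are 7/2 units in €1,596,000, so one unit is €456,000. Whole-blood lines (Briar, Bertrand, and Oskar) take €456,000 each; half-blood lines (Nell) take €228,000 each.
Nell's share (€228,000) is divided into 2 shares of €114,000: Hector and Uma each take €114,000.
Bertrand's share (€456,000) is divided into 2 shares of €228,000: Greta and Noor each take €228,000.

Hector receives €114,000.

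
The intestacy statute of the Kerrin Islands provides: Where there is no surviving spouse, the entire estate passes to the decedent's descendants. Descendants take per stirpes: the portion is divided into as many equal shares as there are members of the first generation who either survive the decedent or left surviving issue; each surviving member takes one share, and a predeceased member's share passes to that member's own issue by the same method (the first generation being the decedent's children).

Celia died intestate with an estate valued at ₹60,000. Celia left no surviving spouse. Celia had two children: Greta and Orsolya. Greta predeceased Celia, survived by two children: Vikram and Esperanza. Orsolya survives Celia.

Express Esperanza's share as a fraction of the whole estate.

Esperanza receives 1/4 of the estate.

The entire ₹60,000 passes to the descendants.
That amount (₹60,000) is divided into 2 shares of ₹30,000: Orsolya takes ₹30,000; Greta's ₹30,000 share passes to Greta's issue.
Greta's share (₹30,000) is divided into 2 shares of ₹15,000: Vikram and Esperanza each take ₹15,000.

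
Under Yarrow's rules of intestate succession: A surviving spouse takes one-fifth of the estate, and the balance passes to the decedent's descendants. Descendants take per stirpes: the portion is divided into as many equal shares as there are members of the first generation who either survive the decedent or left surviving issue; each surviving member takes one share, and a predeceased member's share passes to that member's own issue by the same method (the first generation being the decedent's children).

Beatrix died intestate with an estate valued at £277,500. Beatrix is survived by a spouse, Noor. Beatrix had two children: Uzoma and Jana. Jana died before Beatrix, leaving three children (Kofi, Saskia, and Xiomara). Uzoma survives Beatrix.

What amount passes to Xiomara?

Noor takes one-fifth of £277,500 = £55,500. The remaining £222,000 passes to the descendants.
The descendants' portion (£222,000) is divided into 2 shares of £111,000: Uzoma takes £111,000; Jana's £111,000 share passes to Jana's issue.
Jana's share (£111,000) is divided into 3 shares of £37,000: Kofi, Saskia, and Xiomara each take £37,000.

Xiomara receives £37,000.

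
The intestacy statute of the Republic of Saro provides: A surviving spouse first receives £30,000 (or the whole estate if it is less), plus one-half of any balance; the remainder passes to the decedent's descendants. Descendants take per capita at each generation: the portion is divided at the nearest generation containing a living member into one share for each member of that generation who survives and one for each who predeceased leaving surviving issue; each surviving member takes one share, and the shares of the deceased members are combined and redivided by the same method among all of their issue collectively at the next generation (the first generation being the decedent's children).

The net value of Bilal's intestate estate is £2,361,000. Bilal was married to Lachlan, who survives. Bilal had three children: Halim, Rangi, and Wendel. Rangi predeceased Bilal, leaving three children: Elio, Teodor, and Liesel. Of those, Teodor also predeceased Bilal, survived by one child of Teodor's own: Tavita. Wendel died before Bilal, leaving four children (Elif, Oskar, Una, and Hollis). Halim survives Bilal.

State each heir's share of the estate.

Lachlan first takes £30,000, leaving a balance of £2,331,000. Lachlan then takes one-half of the balance (£1,165,500), for a total of £1,195,500. The remaining £1,165,500 passes to the descendants.
The descendants' portion (£1,165,500) is divided at the children's generation into 3 shares of £388,500. Halim takes £388,500. The 2 shares of the deceased (Rangi and Wendel) are combined into a pool of £777,000.
That pool (£777,000) is divided at the grandchildren's generation into 7 shares of £111,000. Elio, Liesel, Elif, Oskar, Una, and Hollis each take £111,000. The remaining share for the deceased Teodor (£111,000) is carried to the next generation.
That pool (£111,000) passes entirely to Tavita, the sole taker at the great-grandchildren's generation.

Lachlan: £1,195,500; Halim: £388,500; Elio: £111,000; Tavita: £111,000; Liesel: £111,000; Elif: £111,000; Oskar: £111,000; Una: £111,000; Hollis: £111,000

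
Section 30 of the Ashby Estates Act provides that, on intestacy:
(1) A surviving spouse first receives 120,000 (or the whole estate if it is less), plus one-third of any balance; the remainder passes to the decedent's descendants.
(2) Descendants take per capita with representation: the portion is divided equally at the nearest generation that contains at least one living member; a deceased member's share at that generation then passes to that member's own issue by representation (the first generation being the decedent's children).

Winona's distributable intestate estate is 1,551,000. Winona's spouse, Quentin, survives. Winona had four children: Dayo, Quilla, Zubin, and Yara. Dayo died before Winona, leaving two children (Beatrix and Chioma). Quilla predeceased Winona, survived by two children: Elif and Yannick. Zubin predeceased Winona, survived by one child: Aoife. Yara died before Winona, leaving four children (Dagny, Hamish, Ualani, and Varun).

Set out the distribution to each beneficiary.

Quentin: 597,000; Beatrix: 106,000; Chioma: 106,000; Elif: 106,000; Yannick: 106,000; Aoife: 106,000; Dagny: 106,000; Hamish: 106,000; Ualani: 106,000; Varun: 106,000

Quentin first takes 120,000, leaving a balance of 1,431,000. Quentin then takes one-third of the balance (477,000), for a total of 597,000. The remaining 954,000 passes to the descendants.
No child survives, so the initial division is made at the grandchildren's generation.
The descendants' portion (954,000) is divided into 9 shares of 106,000: Beatrix, Chioma, Elif, Yannick, Aoife, Dagny, Hamish, Ualani, and Varun each take 106,000.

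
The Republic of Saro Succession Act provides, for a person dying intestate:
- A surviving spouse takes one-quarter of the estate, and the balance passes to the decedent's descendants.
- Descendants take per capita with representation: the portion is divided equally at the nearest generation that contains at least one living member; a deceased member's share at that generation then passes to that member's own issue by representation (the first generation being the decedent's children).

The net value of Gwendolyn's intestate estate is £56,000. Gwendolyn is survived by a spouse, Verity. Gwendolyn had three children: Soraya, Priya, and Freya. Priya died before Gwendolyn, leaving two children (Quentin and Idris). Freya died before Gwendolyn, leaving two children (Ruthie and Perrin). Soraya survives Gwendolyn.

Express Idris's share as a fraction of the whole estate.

Verity takes one-quarter of £56,000 = £14,000. The remaining £42,000 passes to the descendants.
The descendants' portion (£42,000) is divided into 3 shares of £14,000: Soraya takes £14,000; Priya's £14,000 share passes to Priya's issue; Freya's £14,000 share passes to Freya's issue.
Priya's share (£14,000) is divided into 2 shares of £7,000: Quentin and Idris each take £7,000.
Freya's share (£14,000) is divided into 2 shares of £7,000: Ruthie and Perrin each take £7,000.

Idris receives 1/8 of the estate.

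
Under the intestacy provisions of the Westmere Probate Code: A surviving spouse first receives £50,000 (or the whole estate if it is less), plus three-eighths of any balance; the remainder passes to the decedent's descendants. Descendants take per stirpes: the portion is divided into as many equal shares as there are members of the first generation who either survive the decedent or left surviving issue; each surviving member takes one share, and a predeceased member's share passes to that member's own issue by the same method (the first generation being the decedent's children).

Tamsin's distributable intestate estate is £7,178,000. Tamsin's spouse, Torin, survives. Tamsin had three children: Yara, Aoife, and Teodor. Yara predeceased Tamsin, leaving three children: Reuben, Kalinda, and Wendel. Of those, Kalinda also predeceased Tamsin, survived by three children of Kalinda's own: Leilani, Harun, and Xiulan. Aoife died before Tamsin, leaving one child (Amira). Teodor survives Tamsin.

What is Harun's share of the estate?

Torin first takes £50,000, leaving a balance of £7,128,000. Torin then takes three-eighths of the balance (£2,673,000), for a total of £2,723,000. The remaining £4,455,000 passes to the descendants.
The descendants' portion (£4,455,000) is divided into 3 shares of £1,485,000: Teodor takes £1,485,000; Yara's £1,485,000 share passes to Yara's issue; Aoife's £1,485,000 share passes to Aoife's issue.
Yara's share (£1,485,000) is divided into 3 shares of £495,000: Reuben and Wendel each take £495,000; Kalinda's £495,000 share passes to Kalinda's issue.
Kalinda's share (£495,000) is divided into 3 shares of £165,000: Leilani, Harun, and Xiulan each take £165,000.
Aoife's share (£1,485,000) passes entirely to Amira.

Harun receives £165,000.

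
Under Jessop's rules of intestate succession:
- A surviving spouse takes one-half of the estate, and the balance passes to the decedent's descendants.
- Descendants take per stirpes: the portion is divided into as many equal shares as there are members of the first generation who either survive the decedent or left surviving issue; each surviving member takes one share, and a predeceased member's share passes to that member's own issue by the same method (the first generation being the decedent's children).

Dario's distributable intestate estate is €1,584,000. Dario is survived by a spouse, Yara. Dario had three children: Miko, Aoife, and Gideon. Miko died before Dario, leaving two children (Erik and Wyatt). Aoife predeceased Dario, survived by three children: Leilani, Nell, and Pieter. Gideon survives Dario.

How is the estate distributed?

Yara: €792,000; Erik: €132,000; Wyatt: €132,000; Leilani: €88,000; Nell: €88,000; Pieter: €88,000; Gideon: €264,000

Yara takes one-half of €1,584,000 = €792,000. The remaining €792,000 passes to the descendants.
The descendants' portion (€792,000) is divided into 3 shares of €264,000: Gideon takes €264,000; Miko's €264,000 share passes to Miko's issue; Aoife's €264,000 share passes to Aoife's issue.
Miko's share (€264,000) is divided into 2 shares of €132,000: Erik and Wyatt each take €132,000.
Aoife's share (€264,000) is divided into 3 shares of €88,000: Leilani, Nell, and Pieter each take €88,000.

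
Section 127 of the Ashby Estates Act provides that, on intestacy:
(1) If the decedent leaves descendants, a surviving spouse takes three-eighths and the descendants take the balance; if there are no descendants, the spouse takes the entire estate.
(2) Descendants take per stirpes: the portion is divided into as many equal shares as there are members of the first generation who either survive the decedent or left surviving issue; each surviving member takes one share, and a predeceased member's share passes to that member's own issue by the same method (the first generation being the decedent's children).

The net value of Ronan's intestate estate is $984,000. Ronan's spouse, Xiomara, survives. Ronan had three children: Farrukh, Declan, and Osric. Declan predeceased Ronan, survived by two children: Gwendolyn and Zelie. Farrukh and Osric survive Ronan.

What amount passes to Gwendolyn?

Xiomara takes three-eighths of $984,000 = $369,000. The remaining $615,000 passes to the descendants.
The descendants' portion ($615,000) is divided into 3 shares of $205,000: Farrukh and Osric each take $205,000; Declan's $205,000 share passes to Declan's issue.
Declan's share ($205,000) is divided into 2 shares of $102,500: Gwendolyn and Zelie each take $102,500.

Gwendolyn receives $102,500.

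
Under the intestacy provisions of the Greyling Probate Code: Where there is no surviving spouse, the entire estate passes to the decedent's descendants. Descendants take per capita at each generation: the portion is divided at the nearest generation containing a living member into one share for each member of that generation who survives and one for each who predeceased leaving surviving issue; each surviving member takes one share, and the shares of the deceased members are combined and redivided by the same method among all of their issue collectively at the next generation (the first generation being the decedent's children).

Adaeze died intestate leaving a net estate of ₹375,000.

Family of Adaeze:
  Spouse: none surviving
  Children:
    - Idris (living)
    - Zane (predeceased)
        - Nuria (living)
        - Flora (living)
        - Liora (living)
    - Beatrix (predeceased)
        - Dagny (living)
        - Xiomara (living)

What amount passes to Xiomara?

Xiomara receives ₹50,000.

The entire ₹375,000 passes to the descendants.
That amount (₹375,000) is divided at the children's generation into 3 shares of ₹125,000. Idris takes ₹125,000. The 2 shares of the deceased (Zane and Beatrix) are combined into a pool of ₹250,000.
That pool (₹250,000) is divided at the grandchildren's generation equally among Nuria, Flora, Liora, Dagny, and Xiomara: ₹50,000 each.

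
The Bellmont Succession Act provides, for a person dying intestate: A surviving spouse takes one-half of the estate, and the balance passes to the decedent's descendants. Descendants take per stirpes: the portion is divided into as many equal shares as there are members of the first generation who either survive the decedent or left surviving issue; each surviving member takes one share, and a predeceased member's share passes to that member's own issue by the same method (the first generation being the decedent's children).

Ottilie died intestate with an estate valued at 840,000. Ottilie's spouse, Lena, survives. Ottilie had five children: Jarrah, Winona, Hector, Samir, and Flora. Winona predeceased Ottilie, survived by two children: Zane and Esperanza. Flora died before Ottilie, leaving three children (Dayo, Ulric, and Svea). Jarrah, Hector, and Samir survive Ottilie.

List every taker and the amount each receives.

Lena: 420,000; Jarrah: 84,000; Zane: 42,000; Esperanza: 42,000; Hector: 84,000; Samir: 84,000; Dayo: 28,000; Ulric: 28,000; Svea: 28,000

Lena takes one-half of 840,000 = 420,000. The remaining 420,000 passes to the descendants.
The descendants' portion (420,000) is divided into 5 shares of 84,000: Jarrah, Hector, and Samir each take 84,000; Winona's 84,000 share passes to Winona's issue; Flora's 84,000 share passes to Flora's issue.
Winona's share (84,000) is divided into 2 shares of 42,000: Zane and Esperanza each take 42,000.
Flora's share (84,000) is divided into 3 shares of 28,000: Dayo, Ulric, and Svea each take 28,000.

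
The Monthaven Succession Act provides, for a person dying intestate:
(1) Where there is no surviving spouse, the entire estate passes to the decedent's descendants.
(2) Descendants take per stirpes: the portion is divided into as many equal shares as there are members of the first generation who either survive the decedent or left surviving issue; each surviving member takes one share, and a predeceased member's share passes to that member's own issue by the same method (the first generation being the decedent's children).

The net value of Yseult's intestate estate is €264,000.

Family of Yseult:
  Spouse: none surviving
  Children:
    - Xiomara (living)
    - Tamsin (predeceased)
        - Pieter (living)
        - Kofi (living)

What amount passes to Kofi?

Kofi receives €66,000.

The entire €264,000 passes to the descendants.
That amount (€264,000) is divided into 2 shares of €132,000: Xiomara takes €132,000; Tamsin's €132,000 share passes to Tamsin's issue.
Tamsin's share (€132,000) is divided into 2 shares of €66,000: Pieter and Kofi each take €66,000.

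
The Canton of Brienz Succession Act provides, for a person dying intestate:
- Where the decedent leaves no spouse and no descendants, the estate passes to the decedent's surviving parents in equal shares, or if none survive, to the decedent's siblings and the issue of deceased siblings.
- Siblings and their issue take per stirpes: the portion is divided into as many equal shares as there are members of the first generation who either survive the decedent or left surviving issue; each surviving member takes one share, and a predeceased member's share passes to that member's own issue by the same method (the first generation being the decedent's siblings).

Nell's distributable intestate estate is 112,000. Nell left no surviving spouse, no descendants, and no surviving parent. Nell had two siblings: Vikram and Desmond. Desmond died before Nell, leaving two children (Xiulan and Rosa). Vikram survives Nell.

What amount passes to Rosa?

Rosa receives 28,000.

The entire 112,000 passes to the siblings and their issue.
That amount (112,000) is divided into 2 shares of 56,000: Vikram takes 56,000; Desmond's 56,000 share passes to Desmond's issue.
Desmond's share (56,000) is divided into 2 shares of 28,000: Xiulan and Rosa each take 28,000.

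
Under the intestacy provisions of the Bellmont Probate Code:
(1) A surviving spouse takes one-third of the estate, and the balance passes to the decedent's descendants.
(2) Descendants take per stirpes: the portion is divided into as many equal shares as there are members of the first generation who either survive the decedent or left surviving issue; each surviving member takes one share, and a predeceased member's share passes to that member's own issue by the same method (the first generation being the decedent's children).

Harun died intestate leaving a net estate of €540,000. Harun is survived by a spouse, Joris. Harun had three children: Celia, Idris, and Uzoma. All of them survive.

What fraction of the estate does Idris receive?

Idris receives 2/9 of the estate.

Joris takes one-third of €540,000 = €180,000. The remaining €360,000 passes to the descendants.
The descendants' portion (€360,000) is divided into 3 shares of €120,000: Celia, Idris, and Uzoma each take €120,000.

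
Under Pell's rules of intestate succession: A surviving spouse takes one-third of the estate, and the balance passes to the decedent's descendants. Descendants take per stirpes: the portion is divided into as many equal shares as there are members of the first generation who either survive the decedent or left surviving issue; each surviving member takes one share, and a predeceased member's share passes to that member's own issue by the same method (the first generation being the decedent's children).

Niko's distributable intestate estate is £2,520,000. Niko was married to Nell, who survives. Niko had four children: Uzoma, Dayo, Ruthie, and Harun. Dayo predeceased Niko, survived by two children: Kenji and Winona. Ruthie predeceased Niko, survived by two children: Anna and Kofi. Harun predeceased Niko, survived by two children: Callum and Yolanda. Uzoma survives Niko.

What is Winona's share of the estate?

Nell takes one-third of £2,520,000 = £840,000. The remaining £1,680,000 passes to the descendants.
The descendants' portion (£1,680,000) is divided into 4 shares of £420,000: Uzoma takes £420,000; Dayo's £420,000 share passes to Dayo's issue; Ruthie's £420,000 share passes to Ruthie's issue; Harun's £420,000 share passes to Harun's issue.
Dayo's share (£420,000) is divided into 2 shares of £210,000: Kenji and Winona each take £210,000.
Ruthie's share (£420,000) is divided into 2 shares of £210,000: Anna and Kofi each take £210,000.
Harun's share (£420,000) is divided into 2 shares of £210,000: Callum and Yolanda each take £210,000.

Winona receives £210,000.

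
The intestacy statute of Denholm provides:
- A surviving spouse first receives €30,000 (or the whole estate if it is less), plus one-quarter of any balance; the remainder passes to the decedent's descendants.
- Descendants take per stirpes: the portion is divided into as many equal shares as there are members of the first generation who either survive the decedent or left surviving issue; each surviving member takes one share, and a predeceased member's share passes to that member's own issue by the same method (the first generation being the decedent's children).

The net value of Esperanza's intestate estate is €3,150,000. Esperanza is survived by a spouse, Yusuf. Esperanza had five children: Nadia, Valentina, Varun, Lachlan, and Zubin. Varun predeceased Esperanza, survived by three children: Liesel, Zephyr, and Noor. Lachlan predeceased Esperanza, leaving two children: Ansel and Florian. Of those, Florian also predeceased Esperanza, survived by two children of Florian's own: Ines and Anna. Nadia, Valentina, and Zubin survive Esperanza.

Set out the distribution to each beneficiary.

Yusuf: €810,000; Nadia: €468,000; Valentina: €468,000; Liesel: €156,000; Zephyr: €156,000; Noor: €156,000; Ansel: €234,000; Ines: €117,000; Anna: €117,000; Zubin: €468,000

Yusuf first takes €30,000, leaving a balance of €3,120,000. Yusuf then takes one-quarter of the balance (€780,000), for a total of €810,000. The remaining €2,340,000 passes to the descendants.
The descendants' portion (€2,340,000) is divided into 5 shares of €468,000: Nadia, Valentina, and Zubin each take €468,000; Varun's €468,000 share passes to Varun's issue; Lachlan's €468,000 share passes to Lachlan's issue.
Varun's share (€468,000) is divided into 3 shares of €156,000: Liesel, Zephyr, and Noor each take €156,000.
Lachlan's share (€468,000) is divided into 2 shares of €234,000: Ansel takes €234,000; Florian's €234,000 share passes to Florian's issue.
Florian's share (€234,000) is divided into 2 shares of €117,000: Ines and Anna each take €117,000.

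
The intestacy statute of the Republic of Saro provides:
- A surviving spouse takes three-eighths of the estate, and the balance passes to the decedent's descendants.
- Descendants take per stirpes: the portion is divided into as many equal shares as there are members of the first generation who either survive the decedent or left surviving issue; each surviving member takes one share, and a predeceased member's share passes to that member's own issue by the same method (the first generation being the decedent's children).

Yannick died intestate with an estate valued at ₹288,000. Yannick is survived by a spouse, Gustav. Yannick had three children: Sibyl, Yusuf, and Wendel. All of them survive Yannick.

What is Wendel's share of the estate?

Gustav takes three-eighths of ₹288,000 = ₹108,000. The remaining ₹180,000 passes to the descendants.
The descendants' portion (₹180,000) is divided into 3 shares of ₹60,000: Sibyl, Yusuf, and Wendel each take ₹60,000.

Wendel receives ₹60,000.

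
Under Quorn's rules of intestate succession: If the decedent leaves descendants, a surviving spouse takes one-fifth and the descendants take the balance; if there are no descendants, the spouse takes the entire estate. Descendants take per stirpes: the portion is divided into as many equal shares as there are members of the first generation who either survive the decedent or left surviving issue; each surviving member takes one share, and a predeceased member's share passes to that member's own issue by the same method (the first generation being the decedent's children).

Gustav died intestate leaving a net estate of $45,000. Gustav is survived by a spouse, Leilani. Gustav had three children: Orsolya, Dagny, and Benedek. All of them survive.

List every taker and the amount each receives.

Leilani: $9,000; Orsolya: $12,000; Dagny: $12,000; Benedek: $12,000

Leilani takes one-fifth of $45,000 = $9,000. The remaining $36,000 passes to the descendants.
The descendants' portion ($36,000) is divided into 3 shares of $12,000: Orsolya, Dagny, and Benedek each take $12,000.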